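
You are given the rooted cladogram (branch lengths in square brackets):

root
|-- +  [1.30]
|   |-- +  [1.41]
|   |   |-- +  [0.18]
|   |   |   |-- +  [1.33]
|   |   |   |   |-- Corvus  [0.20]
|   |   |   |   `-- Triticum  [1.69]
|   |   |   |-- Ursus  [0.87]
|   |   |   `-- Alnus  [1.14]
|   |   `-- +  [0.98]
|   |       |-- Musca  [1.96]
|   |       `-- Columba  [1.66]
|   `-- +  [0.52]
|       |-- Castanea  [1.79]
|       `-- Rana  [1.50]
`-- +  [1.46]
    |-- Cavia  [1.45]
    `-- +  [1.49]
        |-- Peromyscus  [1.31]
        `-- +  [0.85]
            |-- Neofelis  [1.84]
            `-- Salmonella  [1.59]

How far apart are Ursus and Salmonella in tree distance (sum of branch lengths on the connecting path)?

The path runs Ursus → … → MRCA → … → Salmonella; the MRCA is the root of the tree.
Branch lengths along that path: 0.87 + 0.18 + 1.41 + 1.30 + 1.46 + 1.49 + 0.85 + 1.59 = 9.15.

9.15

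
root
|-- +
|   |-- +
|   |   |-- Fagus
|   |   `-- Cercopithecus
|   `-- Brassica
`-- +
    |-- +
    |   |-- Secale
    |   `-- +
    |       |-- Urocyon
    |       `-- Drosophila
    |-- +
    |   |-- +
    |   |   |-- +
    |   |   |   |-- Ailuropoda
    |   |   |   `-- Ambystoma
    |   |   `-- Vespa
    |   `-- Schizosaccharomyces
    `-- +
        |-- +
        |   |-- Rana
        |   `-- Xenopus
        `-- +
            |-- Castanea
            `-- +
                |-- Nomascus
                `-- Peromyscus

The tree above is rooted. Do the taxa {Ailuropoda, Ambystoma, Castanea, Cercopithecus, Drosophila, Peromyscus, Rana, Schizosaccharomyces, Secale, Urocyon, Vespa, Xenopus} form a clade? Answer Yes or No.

The MRCA of the listed taxa is the root, so the smallest clade containing them is the whole tree.
That clade also contains Brassica, Fagus, Nomascus, which are not in the proposed group, so the group is not monophyletic.

No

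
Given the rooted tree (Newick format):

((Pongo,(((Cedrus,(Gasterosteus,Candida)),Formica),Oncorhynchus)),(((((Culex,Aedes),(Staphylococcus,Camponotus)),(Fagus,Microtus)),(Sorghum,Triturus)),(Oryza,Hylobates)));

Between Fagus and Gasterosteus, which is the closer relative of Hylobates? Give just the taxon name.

Fagus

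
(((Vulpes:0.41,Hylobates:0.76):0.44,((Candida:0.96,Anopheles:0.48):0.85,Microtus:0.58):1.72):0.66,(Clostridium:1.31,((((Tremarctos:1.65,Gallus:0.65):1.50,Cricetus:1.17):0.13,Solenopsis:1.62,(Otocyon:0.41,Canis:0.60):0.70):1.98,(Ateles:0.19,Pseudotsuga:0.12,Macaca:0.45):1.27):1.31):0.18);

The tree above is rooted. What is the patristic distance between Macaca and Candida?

7.40

The path runs Macaca → … → MRCA → … → Candida; the MRCA is the root of the tree.
Branch lengths along that path: 0.45 + 1.27 + 1.31 + 0.18 + 0.66 + 1.72 + 0.85 + 0.96 = 7.40.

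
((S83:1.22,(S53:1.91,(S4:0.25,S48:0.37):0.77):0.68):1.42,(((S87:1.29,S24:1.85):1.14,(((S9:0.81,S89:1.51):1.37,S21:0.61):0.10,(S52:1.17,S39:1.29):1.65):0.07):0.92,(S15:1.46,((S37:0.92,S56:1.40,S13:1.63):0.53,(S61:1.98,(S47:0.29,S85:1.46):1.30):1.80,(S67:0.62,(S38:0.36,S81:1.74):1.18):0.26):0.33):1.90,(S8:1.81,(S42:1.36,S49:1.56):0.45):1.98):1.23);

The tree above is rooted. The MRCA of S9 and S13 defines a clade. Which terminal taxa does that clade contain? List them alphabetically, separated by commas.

S13, S15, S21, S24, S37, S38, S39, S42, S47, S49, S52, S56, S61, S67, S8, S81, S85, S87, S89, S9

Tracing S9: it sits inside (S9,S89).
Tracing S13: it sits inside (S37,S56,S13).
The smallest clade enclosing both is (((S87,S24),(((S9,S89),S21),(S52,S39))),(S15,((S37,S56,S13),(S61,(S47,S85)),(S67,(S38,S81)))),(S8,(S42,S49))); the answer is its 20 terminal taxa in alphabetical order.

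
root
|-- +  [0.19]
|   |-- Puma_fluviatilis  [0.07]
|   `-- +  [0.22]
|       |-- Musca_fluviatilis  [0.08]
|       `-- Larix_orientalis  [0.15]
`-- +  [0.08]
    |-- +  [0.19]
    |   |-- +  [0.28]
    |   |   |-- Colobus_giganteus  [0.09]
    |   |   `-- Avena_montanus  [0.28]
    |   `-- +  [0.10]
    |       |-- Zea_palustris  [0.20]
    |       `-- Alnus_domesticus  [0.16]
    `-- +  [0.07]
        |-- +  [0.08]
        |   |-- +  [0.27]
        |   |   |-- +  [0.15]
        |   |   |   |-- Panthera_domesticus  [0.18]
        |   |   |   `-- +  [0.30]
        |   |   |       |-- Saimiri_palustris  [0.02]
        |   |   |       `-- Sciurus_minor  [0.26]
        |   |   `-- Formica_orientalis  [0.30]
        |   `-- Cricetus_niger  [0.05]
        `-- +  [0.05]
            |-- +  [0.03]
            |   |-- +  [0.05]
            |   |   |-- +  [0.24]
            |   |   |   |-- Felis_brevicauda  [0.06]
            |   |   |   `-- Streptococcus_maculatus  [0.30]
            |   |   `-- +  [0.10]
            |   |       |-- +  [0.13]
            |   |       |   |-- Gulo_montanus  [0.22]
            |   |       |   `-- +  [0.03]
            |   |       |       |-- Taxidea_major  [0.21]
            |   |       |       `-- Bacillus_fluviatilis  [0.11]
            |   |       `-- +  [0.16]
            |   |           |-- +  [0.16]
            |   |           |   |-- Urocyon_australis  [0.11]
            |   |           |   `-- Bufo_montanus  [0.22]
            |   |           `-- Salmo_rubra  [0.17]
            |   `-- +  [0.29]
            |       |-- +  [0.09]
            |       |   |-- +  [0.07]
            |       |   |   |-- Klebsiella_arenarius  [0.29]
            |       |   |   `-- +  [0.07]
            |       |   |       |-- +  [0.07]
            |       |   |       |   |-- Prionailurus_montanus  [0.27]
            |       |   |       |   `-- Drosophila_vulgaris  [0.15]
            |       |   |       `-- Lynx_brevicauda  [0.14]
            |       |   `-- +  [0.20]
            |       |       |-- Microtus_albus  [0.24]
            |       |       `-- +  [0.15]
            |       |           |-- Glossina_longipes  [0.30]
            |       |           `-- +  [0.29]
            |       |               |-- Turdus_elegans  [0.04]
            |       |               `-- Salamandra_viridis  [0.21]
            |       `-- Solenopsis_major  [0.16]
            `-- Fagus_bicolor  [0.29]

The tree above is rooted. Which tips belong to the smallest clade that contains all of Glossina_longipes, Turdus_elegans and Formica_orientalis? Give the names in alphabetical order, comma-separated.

Bacillus_fluviatilis, Bufo_montanus, Cricetus_niger, Drosophila_vulgaris, Fagus_bicolor, Felis_brevicauda, Formica_orientalis, Glossina_longipes, Gulo_montanus, Klebsiella_arenarius, Lynx_brevicauda, Microtus_albus, Panthera_domesticus, Prionailurus_montanus, Saimiri_palustris, Salamandra_viridis, Salmo_rubra, Sciurus_minor, Solenopsis_major, Streptococcus_maculatus, Taxidea_major, Turdus_elegans, Urocyon_australis

Tracing Glossina_longipes: it sits inside (Glossina_longipes,(Turdus_elegans,Salamandra_viridis)).
Tracing Turdus_elegans: it sits inside (Turdus_elegans,Salamandra_viridis).
Tracing Formica_orientalis: it sits inside ((Panthera_domesticus,(Saimiri_palustris,Sciurus_minor)),Formica_orientalis).
The smallest clade enclosing all 3 is ((((Panthera_domesticus,(Saimiri_palustris,Sciurus_minor)),Formica_orientalis),Cricetus_niger),((((Felis_brevicauda,Streptococcus_maculatus),((Gulo_montanus,(Taxidea_major,Bacillus_fluviatilis)),((Urocyon_australis,Bufo_montanus),Salmo_rubra))),(((Klebsiella_arenarius,((Prionailurus_montanus,Drosophila_vulgaris),Lynx_brevicauda)),(Microtus_albus,(Glossina_longipes,(Turdus_elegans,Salamandra_viridis)))),Solenopsis_major)),Fagus_bicolor)); the answer is its 23 terminal taxa in alphabetical order.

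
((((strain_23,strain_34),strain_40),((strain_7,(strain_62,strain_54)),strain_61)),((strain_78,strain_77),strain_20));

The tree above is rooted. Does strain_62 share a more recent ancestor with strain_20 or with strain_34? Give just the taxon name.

strain_34

The MRCA of strain_62 and strain_34 subtends (((strain_23,strain_34),strain_40),((strain_7,(strain_62,strain_54)),strain_61)) (7 taxa).
The MRCA of strain_62 and strain_20 is the root, subtending the entire tree (10 taxa).
The first is nested inside the second, so strain_62 shares a more recent common ancestor with strain_34.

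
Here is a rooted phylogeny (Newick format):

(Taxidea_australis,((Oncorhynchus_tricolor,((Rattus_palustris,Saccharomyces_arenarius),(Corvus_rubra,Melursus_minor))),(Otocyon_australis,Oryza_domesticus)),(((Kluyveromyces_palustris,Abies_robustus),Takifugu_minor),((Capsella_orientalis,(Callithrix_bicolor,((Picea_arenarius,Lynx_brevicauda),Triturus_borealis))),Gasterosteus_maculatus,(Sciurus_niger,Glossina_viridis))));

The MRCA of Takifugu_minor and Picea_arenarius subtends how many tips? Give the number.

The MRCA of Takifugu_minor and Picea_arenarius is the node subtending (((Kluyveromyces_palustris,Abies_robustus),Takifugu_minor),((Capsella_orientalis,(Callithrix_bicolor,((Picea_arenarius,Lynx_brevicauda),Triturus_borealis))),Gasterosteus_maculatus,(Sciurus_niger,Glossina_viridis))).
That clade contains 11 terminal taxa: Abies_robustus, Callithrix_bicolor, Capsella_orientalis, Gasterosteus_maculatus, Glossina_viridis, Kluyveromyces_palustris, Lynx_brevicauda, Picea_arenarius, Sciurus_niger, Takifugu_minor, Triturus_borealis.

11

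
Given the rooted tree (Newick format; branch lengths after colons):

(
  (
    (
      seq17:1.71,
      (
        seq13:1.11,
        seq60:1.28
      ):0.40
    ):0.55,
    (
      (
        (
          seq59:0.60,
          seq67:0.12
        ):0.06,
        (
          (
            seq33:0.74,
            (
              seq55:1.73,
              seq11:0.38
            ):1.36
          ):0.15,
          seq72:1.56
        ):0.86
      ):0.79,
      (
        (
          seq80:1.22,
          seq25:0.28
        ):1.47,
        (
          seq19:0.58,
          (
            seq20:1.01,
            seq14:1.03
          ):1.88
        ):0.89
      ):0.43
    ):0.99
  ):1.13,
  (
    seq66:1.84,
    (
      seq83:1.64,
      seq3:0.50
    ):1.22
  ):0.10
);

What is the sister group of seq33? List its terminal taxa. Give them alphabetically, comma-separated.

seq11, seq55

seq33 attaches to the tree at the node subtending (seq33,(seq55,seq11)).
The other lineage descending from that same node — the sister group — is (seq55,seq11); its 2 tips in alphabetical order are the answer.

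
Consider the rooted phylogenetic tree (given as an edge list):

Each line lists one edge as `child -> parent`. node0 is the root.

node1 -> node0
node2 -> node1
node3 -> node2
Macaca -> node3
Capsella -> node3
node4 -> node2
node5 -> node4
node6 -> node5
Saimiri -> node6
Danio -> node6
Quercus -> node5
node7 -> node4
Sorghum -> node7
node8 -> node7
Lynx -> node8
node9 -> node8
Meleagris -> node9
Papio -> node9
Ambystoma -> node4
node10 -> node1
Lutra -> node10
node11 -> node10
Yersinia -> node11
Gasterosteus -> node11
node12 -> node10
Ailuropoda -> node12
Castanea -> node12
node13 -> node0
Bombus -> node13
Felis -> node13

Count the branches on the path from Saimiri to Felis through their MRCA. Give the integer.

The MRCA of Saimiri and Felis is the root of the tree.
From Saimiri up to that node: 6 branches. From Felis up to the same node: 2 branches. Total: 6 + 2 = 8.

8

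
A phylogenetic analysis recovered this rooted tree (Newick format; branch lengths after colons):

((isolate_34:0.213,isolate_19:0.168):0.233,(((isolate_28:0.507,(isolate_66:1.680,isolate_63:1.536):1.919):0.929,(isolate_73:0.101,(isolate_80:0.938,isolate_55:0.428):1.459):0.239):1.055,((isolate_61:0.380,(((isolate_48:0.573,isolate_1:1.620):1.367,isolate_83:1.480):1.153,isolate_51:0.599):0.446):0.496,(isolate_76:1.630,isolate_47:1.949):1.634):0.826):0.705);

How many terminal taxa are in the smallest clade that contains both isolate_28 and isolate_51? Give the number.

The MRCA of isolate_28 and isolate_51 is the node subtending (((isolate_28,(isolate_66,isolate_63)),(isolate_73,(isolate_80,isolate_55))),((isolate_61,(((isolate_48,isolate_1),isolate_83),isolate_51)),(isolate_76,isolate_47))).
That clade contains 13 terminal taxa: isolate_1, isolate_28, isolate_47, isolate_48, isolate_51, isolate_55, isolate_61, isolate_63, isolate_66, isolate_73, isolate_76, isolate_80, isolate_83.

13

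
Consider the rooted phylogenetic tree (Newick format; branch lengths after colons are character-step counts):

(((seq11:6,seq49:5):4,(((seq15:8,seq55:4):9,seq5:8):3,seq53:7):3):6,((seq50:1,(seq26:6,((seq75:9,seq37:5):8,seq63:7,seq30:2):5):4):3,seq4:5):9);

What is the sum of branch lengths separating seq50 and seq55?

The path runs seq50 → … → MRCA → … → seq55; the MRCA is the root of the tree.
Branch lengths along that path: 1 + 3 + 9 + 6 + 3 + 3 + 9 + 4 = 38.

38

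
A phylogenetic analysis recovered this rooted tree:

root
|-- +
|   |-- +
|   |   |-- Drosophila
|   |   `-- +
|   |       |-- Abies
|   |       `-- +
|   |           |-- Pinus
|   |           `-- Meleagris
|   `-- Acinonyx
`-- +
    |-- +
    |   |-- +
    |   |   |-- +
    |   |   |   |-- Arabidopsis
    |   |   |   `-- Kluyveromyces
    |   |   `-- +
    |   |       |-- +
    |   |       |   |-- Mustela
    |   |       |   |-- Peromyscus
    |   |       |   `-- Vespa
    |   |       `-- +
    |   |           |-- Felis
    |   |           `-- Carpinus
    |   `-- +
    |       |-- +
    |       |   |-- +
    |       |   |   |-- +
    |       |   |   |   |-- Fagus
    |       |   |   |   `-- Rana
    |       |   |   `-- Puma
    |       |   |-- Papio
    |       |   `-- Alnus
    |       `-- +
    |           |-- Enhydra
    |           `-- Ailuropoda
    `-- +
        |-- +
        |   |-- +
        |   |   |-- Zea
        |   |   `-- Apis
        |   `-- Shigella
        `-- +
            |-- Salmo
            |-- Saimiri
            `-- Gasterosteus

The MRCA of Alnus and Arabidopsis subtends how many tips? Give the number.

The MRCA of Alnus and Arabidopsis is the node subtending (((Arabidopsis,Kluyveromyces),((Mustela,Peromyscus,Vespa),(Felis,Carpinus))),((((Fagus,Rana),Puma),Papio,Alnus),(Enhydra,Ailuropoda))).
That clade contains 14 terminal taxa: Ailuropoda, Alnus, Arabidopsis, Carpinus, Enhydra, Fagus, Felis, Kluyveromyces, Mustela, Papio, Peromyscus, Puma, Rana, Vespa.

14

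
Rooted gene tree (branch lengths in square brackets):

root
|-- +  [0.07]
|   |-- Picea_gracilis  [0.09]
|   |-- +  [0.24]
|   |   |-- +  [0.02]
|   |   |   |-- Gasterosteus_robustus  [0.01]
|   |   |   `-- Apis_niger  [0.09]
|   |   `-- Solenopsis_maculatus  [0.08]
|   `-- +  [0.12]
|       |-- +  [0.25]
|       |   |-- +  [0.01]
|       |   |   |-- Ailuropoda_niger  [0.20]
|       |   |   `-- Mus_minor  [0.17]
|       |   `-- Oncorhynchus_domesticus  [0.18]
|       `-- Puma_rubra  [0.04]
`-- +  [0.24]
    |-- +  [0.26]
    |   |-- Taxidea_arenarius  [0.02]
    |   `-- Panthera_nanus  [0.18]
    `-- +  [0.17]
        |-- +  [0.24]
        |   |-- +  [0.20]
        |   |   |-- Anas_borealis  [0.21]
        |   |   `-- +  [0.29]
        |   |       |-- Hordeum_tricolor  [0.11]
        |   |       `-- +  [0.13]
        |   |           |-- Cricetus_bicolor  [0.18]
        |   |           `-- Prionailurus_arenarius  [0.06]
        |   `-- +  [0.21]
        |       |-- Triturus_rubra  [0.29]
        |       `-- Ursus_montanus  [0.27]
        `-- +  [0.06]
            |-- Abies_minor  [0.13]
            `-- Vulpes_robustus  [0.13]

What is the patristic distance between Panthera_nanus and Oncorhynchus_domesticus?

The path runs Panthera_nanus → … → MRCA → … → Oncorhynchus_domesticus; the MRCA is the root of the tree.
Branch lengths along that path: 0.18 + 0.26 + 0.24 + 0.07 + 0.12 + 0.25 + 0.18 = 1.30.

1.30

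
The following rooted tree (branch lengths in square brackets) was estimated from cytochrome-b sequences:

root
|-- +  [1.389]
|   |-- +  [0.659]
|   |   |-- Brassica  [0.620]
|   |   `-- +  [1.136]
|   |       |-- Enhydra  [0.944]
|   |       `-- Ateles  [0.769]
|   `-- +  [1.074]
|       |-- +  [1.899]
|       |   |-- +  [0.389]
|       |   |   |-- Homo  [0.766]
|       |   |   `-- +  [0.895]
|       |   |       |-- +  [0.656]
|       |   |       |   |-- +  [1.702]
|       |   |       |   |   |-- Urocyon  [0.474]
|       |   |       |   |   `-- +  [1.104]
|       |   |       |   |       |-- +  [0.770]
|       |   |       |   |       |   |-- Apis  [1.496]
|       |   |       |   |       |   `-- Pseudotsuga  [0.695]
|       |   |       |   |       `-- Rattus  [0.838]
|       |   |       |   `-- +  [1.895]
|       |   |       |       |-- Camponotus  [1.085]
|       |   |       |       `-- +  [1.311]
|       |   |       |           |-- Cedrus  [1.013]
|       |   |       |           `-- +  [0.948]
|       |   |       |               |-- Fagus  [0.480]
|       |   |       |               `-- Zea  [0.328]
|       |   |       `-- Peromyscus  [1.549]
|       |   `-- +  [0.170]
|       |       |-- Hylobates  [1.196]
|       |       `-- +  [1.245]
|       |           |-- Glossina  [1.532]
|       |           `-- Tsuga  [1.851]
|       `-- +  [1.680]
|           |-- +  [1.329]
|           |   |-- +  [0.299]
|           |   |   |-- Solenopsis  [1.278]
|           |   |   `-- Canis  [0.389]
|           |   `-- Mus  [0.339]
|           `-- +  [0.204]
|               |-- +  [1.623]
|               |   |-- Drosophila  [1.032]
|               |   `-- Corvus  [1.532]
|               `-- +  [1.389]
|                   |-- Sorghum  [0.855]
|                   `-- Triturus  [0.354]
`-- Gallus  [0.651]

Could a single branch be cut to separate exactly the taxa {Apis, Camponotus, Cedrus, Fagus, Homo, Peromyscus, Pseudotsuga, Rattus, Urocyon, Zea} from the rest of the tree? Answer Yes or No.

Yes

The most recent common ancestor of these taxa subtends (Homo,(((Urocyon,((Apis,Pseudotsuga),Rattus)),(Camponotus,(Cedrus,(Fagus,Zea)))),Peromyscus)).
That clade has exactly 10 tips — every listed taxon and nothing else — so the group is monophyletic.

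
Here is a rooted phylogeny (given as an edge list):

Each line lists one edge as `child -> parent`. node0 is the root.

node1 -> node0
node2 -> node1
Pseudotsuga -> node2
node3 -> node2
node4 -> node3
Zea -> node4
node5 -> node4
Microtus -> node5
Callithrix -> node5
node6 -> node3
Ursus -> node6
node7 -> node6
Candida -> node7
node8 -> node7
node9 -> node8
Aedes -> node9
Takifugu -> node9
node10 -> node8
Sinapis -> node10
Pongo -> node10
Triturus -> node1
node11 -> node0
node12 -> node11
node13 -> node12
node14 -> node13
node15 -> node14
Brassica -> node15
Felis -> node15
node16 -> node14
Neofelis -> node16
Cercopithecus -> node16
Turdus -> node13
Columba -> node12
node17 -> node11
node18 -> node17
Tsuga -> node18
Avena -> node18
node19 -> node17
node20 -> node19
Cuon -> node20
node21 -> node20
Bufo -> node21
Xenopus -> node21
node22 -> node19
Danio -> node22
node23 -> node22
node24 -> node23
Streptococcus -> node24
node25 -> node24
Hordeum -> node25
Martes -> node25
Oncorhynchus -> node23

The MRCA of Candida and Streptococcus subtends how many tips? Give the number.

27

The MRCA of Candida and Streptococcus is the root, so the clade is the entire tree.
That clade contains 27 terminal taxa: Aedes, Avena, Brassica, Bufo, Callithrix, Candida, Cercopithecus, Columba, Cuon, Danio, Felis, Hordeum, Martes, Microtus, Neofelis, Oncorhynchus, Pongo, Pseudotsuga, Sinapis, Streptococcus, Takifugu, Triturus, Tsuga, Turdus, Ursus, Xenopus, Zea.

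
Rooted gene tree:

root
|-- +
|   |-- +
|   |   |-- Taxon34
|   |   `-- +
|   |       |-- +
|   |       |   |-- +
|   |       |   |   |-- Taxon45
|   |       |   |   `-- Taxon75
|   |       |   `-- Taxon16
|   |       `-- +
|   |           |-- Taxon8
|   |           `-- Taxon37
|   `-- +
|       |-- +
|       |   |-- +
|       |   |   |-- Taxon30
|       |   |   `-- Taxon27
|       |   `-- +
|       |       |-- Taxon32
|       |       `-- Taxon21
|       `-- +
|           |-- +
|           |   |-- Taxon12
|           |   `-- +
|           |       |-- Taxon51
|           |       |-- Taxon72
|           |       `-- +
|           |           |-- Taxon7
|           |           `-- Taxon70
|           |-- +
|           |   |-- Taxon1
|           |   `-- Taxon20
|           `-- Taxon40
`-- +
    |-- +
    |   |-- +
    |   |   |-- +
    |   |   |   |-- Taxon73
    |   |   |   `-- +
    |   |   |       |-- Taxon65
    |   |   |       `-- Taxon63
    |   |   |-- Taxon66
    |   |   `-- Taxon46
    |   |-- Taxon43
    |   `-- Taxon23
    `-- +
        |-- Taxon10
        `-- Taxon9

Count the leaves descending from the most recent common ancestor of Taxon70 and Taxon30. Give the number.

The MRCA of Taxon70 and Taxon30 is the node subtending (((Taxon30,Taxon27),(Taxon32,Taxon21)),((Taxon12,(Taxon51,Taxon72,(Taxon7,Taxon70))),(Taxon1,Taxon20),Taxon40)).
That clade contains 12 terminal taxa: Taxon1, Taxon12, Taxon20, Taxon21, Taxon27, Taxon30, Taxon32, Taxon40, Taxon51, Taxon7, Taxon70, Taxon72.

12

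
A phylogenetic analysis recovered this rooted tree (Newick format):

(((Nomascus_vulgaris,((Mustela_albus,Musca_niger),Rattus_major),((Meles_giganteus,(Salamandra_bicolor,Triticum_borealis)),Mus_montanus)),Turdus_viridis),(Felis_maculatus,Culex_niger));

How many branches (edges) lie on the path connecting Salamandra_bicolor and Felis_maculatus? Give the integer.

8

The MRCA of Salamandra_bicolor and Felis_maculatus is the root of the tree.
From Salamandra_bicolor up to that node: 6 branches. From Felis_maculatus up to the same node: 2 branches. Total: 6 + 2 = 8.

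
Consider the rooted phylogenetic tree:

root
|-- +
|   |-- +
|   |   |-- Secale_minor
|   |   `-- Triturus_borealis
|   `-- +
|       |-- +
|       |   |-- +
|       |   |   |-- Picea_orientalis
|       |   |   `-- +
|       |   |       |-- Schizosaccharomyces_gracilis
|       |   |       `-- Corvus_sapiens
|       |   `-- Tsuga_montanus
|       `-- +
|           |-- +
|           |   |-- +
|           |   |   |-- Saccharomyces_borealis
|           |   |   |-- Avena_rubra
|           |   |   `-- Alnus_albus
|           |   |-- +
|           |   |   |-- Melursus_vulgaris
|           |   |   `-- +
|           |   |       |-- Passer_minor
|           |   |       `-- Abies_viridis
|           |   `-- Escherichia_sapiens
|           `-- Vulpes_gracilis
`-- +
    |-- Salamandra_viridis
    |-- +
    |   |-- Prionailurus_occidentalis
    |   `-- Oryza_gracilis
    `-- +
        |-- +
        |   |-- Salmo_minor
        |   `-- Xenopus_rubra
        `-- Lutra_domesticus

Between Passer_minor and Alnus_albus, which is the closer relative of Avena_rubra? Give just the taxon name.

Alnus_albus

The MRCA of Avena_rubra and Alnus_albus subtends (Saccharomyces_borealis,Avena_rubra,Alnus_albus) (3 taxa).
The MRCA of Avena_rubra and Passer_minor subtends ((Saccharomyces_borealis,Avena_rubra,Alnus_albus),(Melursus_vulgaris,(Passer_minor,Abies_viridis)),Escherichia_sapiens) (7 taxa).
The first is nested inside the second, so Avena_rubra shares a more recent common ancestor with Alnus_albus.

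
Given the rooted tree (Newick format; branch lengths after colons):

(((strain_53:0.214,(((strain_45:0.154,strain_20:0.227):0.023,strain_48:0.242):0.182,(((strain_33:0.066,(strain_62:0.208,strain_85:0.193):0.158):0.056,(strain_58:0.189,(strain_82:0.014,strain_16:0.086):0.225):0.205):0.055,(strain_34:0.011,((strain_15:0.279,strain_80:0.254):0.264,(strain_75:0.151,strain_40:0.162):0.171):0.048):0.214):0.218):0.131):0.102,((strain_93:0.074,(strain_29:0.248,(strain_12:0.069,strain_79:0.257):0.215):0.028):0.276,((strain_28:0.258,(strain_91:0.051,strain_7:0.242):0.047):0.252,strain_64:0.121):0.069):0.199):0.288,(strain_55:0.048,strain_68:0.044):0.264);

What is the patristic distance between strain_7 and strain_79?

1.386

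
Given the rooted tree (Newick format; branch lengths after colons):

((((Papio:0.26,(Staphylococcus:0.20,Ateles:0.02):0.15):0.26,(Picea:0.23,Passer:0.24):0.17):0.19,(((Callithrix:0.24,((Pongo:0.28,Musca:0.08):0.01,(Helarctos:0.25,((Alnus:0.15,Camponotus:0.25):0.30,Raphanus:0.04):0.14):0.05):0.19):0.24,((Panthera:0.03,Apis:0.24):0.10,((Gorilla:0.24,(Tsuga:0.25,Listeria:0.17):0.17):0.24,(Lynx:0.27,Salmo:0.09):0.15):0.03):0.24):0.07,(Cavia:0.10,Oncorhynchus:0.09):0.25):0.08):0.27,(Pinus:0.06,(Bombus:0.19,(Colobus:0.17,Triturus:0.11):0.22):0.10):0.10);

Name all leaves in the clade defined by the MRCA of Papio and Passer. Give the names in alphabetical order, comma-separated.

Tracing Papio: it sits inside (Papio,(Staphylococcus,Ateles)).
Tracing Passer: it sits inside (Picea,Passer).
The smallest clade enclosing both is ((Papio,(Staphylococcus,Ateles)),(Picea,Passer)); the answer is its 5 terminal taxa in alphabetical order.

Ateles, Papio, Passer, Picea, Staphylococcus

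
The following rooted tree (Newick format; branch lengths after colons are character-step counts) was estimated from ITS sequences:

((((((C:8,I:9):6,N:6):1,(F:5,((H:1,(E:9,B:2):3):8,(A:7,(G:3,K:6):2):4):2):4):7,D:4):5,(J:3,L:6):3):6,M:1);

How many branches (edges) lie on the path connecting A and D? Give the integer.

6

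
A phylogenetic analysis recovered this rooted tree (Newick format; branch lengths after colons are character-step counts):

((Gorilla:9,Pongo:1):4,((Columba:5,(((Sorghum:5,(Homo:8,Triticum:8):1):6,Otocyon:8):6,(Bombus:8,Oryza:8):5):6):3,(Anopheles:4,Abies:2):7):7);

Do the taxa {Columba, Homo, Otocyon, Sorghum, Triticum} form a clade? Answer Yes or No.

No

The MRCA of the listed taxa subtends (Columba,(((Sorghum,(Homo,Triticum)),Otocyon),(Bombus,Oryza))).
That clade also contains Bombus, Oryza, which are not in the proposed group, so the group is not monophyletic.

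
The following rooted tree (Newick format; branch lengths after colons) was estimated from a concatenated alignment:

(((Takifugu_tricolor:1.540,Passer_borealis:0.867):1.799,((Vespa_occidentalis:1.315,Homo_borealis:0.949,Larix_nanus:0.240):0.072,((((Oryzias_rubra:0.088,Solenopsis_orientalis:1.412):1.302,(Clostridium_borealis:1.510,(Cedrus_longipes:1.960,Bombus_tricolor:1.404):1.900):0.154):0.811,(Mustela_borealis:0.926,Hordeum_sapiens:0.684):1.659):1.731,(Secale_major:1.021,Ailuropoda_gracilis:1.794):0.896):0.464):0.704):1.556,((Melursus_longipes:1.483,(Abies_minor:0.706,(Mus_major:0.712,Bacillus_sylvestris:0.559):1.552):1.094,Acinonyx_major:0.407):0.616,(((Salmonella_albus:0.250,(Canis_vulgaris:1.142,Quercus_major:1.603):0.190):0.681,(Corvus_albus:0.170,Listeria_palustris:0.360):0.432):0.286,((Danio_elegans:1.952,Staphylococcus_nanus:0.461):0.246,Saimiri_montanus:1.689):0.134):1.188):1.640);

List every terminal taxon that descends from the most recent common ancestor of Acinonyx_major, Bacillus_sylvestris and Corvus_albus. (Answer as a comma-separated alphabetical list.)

Tracing Acinonyx_major: it sits inside (Melursus_longipes,(Abies_minor,(Mus_major,Bacillus_sylvestris)),Acinonyx_major).
Tracing Bacillus_sylvestris: it sits inside (Mus_major,Bacillus_sylvestris).
Tracing Corvus_albus: it sits inside (Corvus_albus,Listeria_palustris).
The smallest clade enclosing all 3 is ((Melursus_longipes,(Abies_minor,(Mus_major,Bacillus_sylvestris)),Acinonyx_major),(((Salmonella_albus,(Canis_vulgaris,Quercus_major)),(Corvus_albus,Listeria_palustris)),((Danio_elegans,Staphylococcus_nanus),Saimiri_montanus))); the answer is its 13 terminal taxa in alphabetical order.

Abies_minor, Acinonyx_major, Bacillus_sylvestris, Canis_vulgaris, Corvus_albus, Danio_elegans, Listeria_palustris, Melursus_longipes, Mus_major, Quercus_major, Saimiri_montanus, Salmonella_albus, Staphylococcus_nanus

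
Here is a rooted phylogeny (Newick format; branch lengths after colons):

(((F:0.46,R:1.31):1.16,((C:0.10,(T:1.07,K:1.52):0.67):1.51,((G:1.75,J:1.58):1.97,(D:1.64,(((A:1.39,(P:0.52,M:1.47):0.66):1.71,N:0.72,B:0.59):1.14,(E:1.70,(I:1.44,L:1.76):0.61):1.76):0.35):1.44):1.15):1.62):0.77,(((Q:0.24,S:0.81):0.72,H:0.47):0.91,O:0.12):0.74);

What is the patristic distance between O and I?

The path runs O → … → MRCA → … → I; the MRCA is the root of the tree.
Branch lengths along that path: 0.12 + 0.74 + 0.77 + 1.62 + 1.15 + 1.44 + 0.35 + 1.76 + 0.61 + 1.44 = 10.00.

10.00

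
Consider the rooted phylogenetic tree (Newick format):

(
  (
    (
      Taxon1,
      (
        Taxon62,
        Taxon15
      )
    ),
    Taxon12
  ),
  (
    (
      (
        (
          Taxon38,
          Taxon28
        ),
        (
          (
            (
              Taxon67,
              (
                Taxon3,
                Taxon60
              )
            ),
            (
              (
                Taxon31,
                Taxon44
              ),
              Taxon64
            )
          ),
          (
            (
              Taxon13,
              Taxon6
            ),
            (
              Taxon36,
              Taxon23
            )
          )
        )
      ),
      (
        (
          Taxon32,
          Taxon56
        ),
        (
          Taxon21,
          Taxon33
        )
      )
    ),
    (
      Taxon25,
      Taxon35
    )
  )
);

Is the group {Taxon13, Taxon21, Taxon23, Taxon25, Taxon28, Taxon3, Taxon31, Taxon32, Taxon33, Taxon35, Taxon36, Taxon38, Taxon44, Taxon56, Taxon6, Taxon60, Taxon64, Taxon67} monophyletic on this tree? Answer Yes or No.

Yes

The most recent common ancestor of these taxa subtends ((((Taxon38,Taxon28),(((Taxon67,(Taxon3,Taxon60)),((Taxon31,Taxon44),Taxon64)),((Taxon13,Taxon6),(Taxon36,Taxon23)))),((Taxon32,Taxon56),(Taxon21,Taxon33))),(Taxon25,Taxon35)).
That clade has exactly 18 tips — every listed taxon and nothing else — so the group is monophyletic.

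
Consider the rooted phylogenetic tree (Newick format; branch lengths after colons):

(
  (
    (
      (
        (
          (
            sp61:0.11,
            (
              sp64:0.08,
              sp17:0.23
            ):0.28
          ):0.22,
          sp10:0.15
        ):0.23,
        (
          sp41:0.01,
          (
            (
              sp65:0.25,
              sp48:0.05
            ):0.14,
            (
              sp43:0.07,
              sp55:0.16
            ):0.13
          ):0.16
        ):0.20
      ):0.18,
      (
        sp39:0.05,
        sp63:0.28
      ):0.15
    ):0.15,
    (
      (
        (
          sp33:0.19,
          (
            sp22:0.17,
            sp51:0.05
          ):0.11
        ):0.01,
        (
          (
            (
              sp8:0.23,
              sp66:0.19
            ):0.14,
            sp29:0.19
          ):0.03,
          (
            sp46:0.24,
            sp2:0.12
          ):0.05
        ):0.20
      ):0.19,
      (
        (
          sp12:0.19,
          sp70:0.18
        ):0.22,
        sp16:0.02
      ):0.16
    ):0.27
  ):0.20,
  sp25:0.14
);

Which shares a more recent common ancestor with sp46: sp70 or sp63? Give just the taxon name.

The MRCA of sp46 and sp70 subtends (((sp33,(sp22,sp51)),(((sp8,sp66),sp29),(sp46,sp2))),((sp12,sp70),sp16)) (11 taxa).
The MRCA of sp46 and sp63 subtends (((((sp61,(sp64,sp17)),sp10),(sp41,((sp65,sp48),(sp43,sp55)))),(sp39,sp63)),(((sp33,(sp22,sp51)),(((sp8,sp66),sp29),(sp46,sp2))),((sp12,sp70),sp16))) (22 taxa).
The first is nested inside the second, so sp46 shares a more recent common ancestor with sp70.

sp70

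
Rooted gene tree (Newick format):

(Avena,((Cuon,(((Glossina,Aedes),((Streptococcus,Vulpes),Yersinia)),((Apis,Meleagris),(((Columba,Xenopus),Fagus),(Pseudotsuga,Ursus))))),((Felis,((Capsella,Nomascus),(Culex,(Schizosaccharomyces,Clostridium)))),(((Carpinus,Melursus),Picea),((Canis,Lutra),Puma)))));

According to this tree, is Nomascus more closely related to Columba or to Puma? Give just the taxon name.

Puma

The MRCA of Nomascus and Puma subtends ((Felis,((Capsella,Nomascus),(Culex,(Schizosaccharomyces,Clostridium)))),(((Carpinus,Melursus),Picea),((Canis,Lutra),Puma))) (12 taxa).
The MRCA of Nomascus and Columba subtends ((Cuon,(((Glossina,Aedes),((Streptococcus,Vulpes),Yersinia)),((Apis,Meleagris),(((Columba,Xenopus),Fagus),(Pseudotsuga,Ursus))))),((Felis,((Capsella,Nomascus),(Culex,(Schizosaccharomyces,Clostridium)))),(((Carpinus,Melursus),Picea),((Canis,Lutra),Puma)))) (25 taxa).
The first is nested inside the second, so Nomascus shares a more recent common ancestor with Puma.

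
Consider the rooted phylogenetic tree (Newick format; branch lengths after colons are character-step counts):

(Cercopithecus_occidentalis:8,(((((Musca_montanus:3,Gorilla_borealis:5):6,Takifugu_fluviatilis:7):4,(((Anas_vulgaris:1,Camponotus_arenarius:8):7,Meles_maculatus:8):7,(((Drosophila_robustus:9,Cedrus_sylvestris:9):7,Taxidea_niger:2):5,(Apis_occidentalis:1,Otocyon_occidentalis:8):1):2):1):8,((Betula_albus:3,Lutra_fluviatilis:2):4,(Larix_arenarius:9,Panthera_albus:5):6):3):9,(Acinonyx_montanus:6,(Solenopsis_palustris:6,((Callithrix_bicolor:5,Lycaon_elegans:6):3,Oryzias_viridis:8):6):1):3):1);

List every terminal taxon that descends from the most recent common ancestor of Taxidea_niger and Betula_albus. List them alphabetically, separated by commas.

Tracing Taxidea_niger: it sits inside ((Drosophila_robustus,Cedrus_sylvestris),Taxidea_niger).
Tracing Betula_albus: it sits inside (Betula_albus,Lutra_fluviatilis).
The smallest clade enclosing both is ((((Musca_montanus,Gorilla_borealis),Takifugu_fluviatilis),(((Anas_vulgaris,Camponotus_arenarius),Meles_maculatus),(((Drosophila_robustus,Cedrus_sylvestris),Taxidea_niger),(Apis_occidentalis,Otocyon_occidentalis)))),((Betula_albus,Lutra_fluviatilis),(Larix_arenarius,Panthera_albus))); the answer is its 15 terminal taxa in alphabetical order.

Anas_vulgaris, Apis_occidentalis, Betula_albus, Camponotus_arenarius, Cedrus_sylvestris, Drosophila_robustus, Gorilla_borealis, Larix_arenarius, Lutra_fluviatilis, Meles_maculatus, Musca_montanus, Otocyon_occidentalis, Panthera_albus, Takifugu_fluviatilis, Taxidea_niger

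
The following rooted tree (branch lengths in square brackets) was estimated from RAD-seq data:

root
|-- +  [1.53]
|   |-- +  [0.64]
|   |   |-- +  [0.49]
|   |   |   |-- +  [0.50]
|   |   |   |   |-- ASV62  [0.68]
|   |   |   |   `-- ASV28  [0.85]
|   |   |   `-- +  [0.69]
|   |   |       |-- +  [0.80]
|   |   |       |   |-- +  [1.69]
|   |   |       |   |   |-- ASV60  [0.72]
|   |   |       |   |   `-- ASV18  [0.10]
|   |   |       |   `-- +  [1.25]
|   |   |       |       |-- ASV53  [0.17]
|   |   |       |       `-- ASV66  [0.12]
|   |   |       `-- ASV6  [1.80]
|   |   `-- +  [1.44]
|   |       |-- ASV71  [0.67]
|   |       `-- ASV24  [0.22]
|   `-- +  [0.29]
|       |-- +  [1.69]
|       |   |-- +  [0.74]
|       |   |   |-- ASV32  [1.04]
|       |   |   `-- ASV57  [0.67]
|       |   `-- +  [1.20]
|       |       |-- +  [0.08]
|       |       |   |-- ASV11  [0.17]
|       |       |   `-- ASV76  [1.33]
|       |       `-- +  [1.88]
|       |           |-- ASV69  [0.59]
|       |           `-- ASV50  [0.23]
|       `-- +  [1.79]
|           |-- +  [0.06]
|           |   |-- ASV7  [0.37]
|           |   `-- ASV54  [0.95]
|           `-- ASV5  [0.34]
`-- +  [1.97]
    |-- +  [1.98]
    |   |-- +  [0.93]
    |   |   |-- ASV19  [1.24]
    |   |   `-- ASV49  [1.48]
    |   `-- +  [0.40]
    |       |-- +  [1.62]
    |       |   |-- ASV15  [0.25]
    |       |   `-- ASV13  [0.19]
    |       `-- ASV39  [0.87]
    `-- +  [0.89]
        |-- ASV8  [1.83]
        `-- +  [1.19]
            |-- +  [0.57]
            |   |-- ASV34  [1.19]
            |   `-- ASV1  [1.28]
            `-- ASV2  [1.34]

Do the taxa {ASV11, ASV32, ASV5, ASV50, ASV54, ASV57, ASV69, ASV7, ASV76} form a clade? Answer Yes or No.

Yes

The most recent common ancestor of these taxa subtends (((ASV32,ASV57),((ASV11,ASV76),(ASV69,ASV50))),((ASV7,ASV54),ASV5)).
That clade has exactly 9 tips — every listed taxon and nothing else — so the group is monophyletic.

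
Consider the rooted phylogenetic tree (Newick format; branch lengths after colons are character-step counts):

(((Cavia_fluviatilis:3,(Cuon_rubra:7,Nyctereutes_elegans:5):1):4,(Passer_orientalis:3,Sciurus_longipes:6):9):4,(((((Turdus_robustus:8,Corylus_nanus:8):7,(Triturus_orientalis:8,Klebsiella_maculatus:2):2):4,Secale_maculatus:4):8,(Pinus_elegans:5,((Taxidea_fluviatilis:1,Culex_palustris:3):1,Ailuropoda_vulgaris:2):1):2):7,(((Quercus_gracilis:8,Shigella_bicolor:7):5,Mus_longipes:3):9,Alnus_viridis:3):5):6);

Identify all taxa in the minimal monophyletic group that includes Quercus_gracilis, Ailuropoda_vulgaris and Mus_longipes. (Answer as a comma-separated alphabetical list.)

Ailuropoda_vulgaris, Alnus_viridis, Corylus_nanus, Culex_palustris, Klebsiella_maculatus, Mus_longipes, Pinus_elegans, Quercus_gracilis, Secale_maculatus, Shigella_bicolor, Taxidea_fluviatilis, Triturus_orientalis, Turdus_robustus

Tracing Quercus_gracilis: it sits inside (Quercus_gracilis,Shigella_bicolor).
Tracing Ailuropoda_vulgaris: it sits inside ((Taxidea_fluviatilis,Culex_palustris),Ailuropoda_vulgaris).
Tracing Mus_longipes: it sits inside ((Quercus_gracilis,Shigella_bicolor),Mus_longipes).
The smallest clade enclosing all 3 is (((((Turdus_robustus,Corylus_nanus),(Triturus_orientalis,Klebsiella_maculatus)),Secale_maculatus),(Pinus_elegans,((Taxidea_fluviatilis,Culex_palustris),Ailuropoda_vulgaris))),(((Quercus_gracilis,Shigella_bicolor),Mus_longipes),Alnus_viridis)); the answer is its 13 terminal taxa in alphabetical order.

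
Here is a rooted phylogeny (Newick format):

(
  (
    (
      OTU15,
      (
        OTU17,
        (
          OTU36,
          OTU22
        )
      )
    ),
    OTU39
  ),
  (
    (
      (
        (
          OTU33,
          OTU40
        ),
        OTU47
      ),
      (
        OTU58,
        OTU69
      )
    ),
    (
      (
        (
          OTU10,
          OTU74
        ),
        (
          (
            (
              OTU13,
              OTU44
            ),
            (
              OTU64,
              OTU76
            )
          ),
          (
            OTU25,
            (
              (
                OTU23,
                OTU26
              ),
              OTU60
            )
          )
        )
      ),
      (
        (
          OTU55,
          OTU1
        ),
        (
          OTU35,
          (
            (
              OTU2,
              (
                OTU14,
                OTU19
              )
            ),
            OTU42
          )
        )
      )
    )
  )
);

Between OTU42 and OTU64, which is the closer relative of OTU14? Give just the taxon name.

The MRCA of OTU14 and OTU42 subtends ((OTU2,(OTU14,OTU19)),OTU42) (4 taxa).
The MRCA of OTU14 and OTU64 subtends (((OTU10,OTU74),(((OTU13,OTU44),(OTU64,OTU76)),(OTU25,((OTU23,OTU26),OTU60)))),((OTU55,OTU1),(OTU35,((OTU2,(OTU14,OTU19)),OTU42)))) (17 taxa).
The first is nested inside the second, so OTU14 shares a more recent common ancestor with OTU42.

OTU42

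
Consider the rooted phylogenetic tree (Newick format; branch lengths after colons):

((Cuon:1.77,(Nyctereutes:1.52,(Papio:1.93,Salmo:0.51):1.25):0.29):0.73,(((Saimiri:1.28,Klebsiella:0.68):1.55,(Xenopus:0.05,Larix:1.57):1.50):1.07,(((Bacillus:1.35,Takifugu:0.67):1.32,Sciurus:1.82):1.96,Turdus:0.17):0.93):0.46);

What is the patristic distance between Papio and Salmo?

2.44

The path runs Papio → … → MRCA → … → Salmo; the MRCA is the node subtending (Papio,Salmo).
Branch lengths along that path: 1.93 + 0.51 = 2.44.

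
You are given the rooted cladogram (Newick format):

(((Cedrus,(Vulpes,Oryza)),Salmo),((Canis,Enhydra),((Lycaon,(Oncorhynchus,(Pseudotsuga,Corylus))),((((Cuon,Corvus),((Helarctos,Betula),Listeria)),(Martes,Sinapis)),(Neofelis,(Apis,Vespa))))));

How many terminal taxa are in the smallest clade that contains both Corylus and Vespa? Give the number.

The MRCA of Corylus and Vespa is the node subtending ((Lycaon,(Oncorhynchus,(Pseudotsuga,Corylus))),((((Cuon,Corvus),((Helarctos,Betula),Listeria)),(Martes,Sinapis)),(Neofelis,(Apis,Vespa)))).
That clade contains 14 terminal taxa: Apis, Betula, Corvus, Corylus, Cuon, Helarctos, Listeria, Lycaon, Martes, Neofelis, Oncorhynchus, Pseudotsuga, Sinapis, Vespa.

14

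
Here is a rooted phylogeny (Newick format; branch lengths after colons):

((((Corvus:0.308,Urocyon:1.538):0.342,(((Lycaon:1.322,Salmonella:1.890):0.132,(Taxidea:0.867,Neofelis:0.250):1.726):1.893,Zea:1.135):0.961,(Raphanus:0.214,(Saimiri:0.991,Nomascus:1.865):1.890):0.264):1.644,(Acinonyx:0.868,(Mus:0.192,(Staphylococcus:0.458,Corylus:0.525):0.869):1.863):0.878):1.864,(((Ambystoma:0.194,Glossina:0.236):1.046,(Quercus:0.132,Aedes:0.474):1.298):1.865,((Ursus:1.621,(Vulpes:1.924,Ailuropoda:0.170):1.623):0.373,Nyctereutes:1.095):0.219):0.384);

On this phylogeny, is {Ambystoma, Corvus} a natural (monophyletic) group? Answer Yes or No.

The MRCA of the listed taxa is the root, so the smallest clade containing them is the whole tree.
That clade also contains Acinonyx, Aedes, Ailuropoda, Corylus, Glossina, Lycaon, Mus, Neofelis, Nomascus, Nyctereutes, Quercus, Raphanus, Saimiri, Salmonella, Staphylococcus, Taxidea, Urocyon, Ursus, Vulpes, Zea, which are not in the proposed group, so the group is not monophyletic.

No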